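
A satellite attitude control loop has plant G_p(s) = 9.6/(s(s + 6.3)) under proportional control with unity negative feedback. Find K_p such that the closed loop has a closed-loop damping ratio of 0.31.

K_p = 10.8

Closed-loop characteristic equation: s² + 6.3s + K_p·9.6 = 0.
So ω_n = √(9.6K_p) and 2ζω_n = 6.3, giving ζ = 6.3/(2√(9.6K_p)).
Setting ζ = 0.31: √(9.6K_p) = 6.3/(2·0.31) = 10.16, so K_p = 103.3/9.6 = 10.8.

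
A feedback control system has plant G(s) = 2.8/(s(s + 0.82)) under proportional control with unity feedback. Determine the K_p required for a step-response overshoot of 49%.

From %OS = 100·exp(−πζ/√(1−ζ²)) = 49%, ζ = −ln(0.49)/√(π²+ln²(0.49)) = 0.2214.
Characteristic equation s² + 0.82s + 2.8K_p = 0 gives ζ = 0.82/(2√(2.8K_p)).
Setting ζ = 0.2214: √(2.8K_p) = 0.82/(2·0.2214) = 1.852, so K_p = 3.428/2.8 = 1.22.

K_p = 1.22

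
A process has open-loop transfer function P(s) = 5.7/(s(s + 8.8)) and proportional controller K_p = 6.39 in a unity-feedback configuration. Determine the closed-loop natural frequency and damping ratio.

ω_n = 6.04 rad/s, ζ = 0.729

1 + K_p·P(s) = 0 gives s² + 8.8s + 36.42 = 0.
Matching s² + 2ζω_n s + ω_n²: ω_n = √36.42 = 6.035 rad/s and 2ζω_n = 8.8, so ζ = 8.8/(2·6.035) = 0.729.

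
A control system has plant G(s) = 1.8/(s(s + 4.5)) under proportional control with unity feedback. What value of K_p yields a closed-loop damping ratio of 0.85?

K_p = 3.89

Closed-loop characteristic equation: s² + 4.5s + K_p·1.8 = 0.
So ω_n = √(1.8K_p) and 2ζω_n = 4.5, giving ζ = 4.5/(2√(1.8K_p)).
Setting ζ = 0.85: √(1.8K_p) = 4.5/(2·0.85) = 2.647, so K_p = 7.007/1.8 = 3.89.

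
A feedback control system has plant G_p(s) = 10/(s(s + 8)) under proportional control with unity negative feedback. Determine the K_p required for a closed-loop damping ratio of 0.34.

Closed-loop characteristic equation: s² + 8s + K_p·10 = 0.
So ω_n = √(10K_p) and 2ζω_n = 8, giving ζ = 8/(2√(10K_p)).
Setting ζ = 0.34: √(10K_p) = 8/(2·0.34) = 11.76, so K_p = 138.4/10 = 13.8.

K_p = 13.8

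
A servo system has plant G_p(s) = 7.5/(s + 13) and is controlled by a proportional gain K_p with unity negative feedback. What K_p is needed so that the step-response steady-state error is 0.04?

K_p = 41.6

The loop is type 0, so e_ss(step) = 1/(1 + K_pos) with K_pos = K_p·G_p(0).
G_p(0) = 0.5769. Require 1/(1 + K_p·0.5769) = 0.04, so 1 + 0.5769·K_p = 25.
K_p = (25 − 1)/0.5769 = 41.6.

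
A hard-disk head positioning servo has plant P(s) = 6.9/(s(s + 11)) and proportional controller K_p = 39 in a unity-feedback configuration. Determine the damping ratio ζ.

ζ = 0.335

The closed-loop denominator is s(s+11) + 39·6.9 = s² + 11s + 269.1.
Matching s² + 2ζω_n s + ω_n²: ω_n = √269.1 = 16.4 rad/s and 2ζω_n = 11, so ζ = 11/(2·16.4) = 0.335.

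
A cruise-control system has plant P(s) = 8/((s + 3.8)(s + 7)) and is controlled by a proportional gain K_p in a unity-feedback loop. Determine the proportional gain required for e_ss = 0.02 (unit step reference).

Steady-state error for a unit step on this type-0 loop is 1/(1 + K_p·P(0)).
P(0) = 0.3008. Require 1/(1 + K_p·0.3008) = 0.02, so 1 + 0.3008·K_p = 50.
K_p = (50 − 1)/0.3008 = 163.

K_p = 163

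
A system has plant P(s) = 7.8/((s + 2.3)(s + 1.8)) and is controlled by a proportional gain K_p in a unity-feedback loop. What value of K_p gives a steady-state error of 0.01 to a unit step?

The loop is type 0, so e_ss(step) = 1/(1 + K_pos) with K_pos = K_p·P(0).
P(0) = 1.884. Require 1/(1 + K_p·1.884) = 0.01, so 1 + 1.884·K_p = 100.
K_p = (100 − 1)/1.884 = 52.5.

K_p = 52.5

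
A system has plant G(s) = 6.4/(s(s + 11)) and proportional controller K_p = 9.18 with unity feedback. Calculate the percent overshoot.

The closed-loop denominator s² + 11s + 58.75 gives ω_n = √58.75 = 7.665 and ζ = 11/(2ω_n) = 0.7175.
%OS = 100·exp(−πζ/√(1−ζ²)) = 100·exp(−π·0.7175/√0.4851) = 3.93%.

3.93%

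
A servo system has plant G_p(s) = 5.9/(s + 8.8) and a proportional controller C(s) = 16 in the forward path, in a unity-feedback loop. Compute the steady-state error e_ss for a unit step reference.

0.0853

The loop is type 0. Static position error constant K_pos = C(0)·G_p(0) = 16·0.6705 = 10.73.
Steady-state error to a unit step: e_ss = 1/(1+K_pos) = 1/11.73 = 0.0853.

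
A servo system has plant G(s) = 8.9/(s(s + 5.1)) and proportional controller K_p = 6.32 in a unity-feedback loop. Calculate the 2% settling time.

T_s ≈ 1.57 s

From 1 + K_pG(s) = 0: s² + 5.1s + 56.25 = 0 ⇒ ω_n = 7.5, ζ = 0.34.
2% settling time T_s ≈ 4/(ζω_n) = 4/2.55 = 1.57 s.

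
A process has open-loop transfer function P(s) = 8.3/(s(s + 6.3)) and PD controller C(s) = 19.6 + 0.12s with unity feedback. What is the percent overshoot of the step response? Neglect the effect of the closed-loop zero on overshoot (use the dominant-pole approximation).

39.2%

Forward path: (19.6 + 0.12s)·8.3/(s(s+6.3)). The closed-loop characteristic equation is s² + (6.3 + 8.3·0.12)s + 8.3·19.6 = 0.
That is s² + 7.296s + 162.7 = 0, so ω_n = 12.75 rad/s and ζ = 7.296/(2·12.75) = 0.286.
%OS = 100·exp(−πζ/√(1−ζ²)) = 39.2%.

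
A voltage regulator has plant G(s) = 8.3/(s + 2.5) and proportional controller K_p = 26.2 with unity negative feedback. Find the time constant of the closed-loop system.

Closed-loop transfer function: T(s) = K_p·G(s)/(1 + K_p·G(s)) = 217.5/(s + 2.5 + 217.5) = 217.5/(s + 220).
Time constant τ = 1/220 = 0.00455 s.

τ = 0.00455 s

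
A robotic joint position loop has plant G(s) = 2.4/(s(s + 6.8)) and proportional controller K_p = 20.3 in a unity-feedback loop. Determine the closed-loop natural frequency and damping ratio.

With unity feedback the closed-loop characteristic equation is s² + 6.8s + 20.3·2.4 = s² + 6.8s + 48.72 = 0.
Matching s² + 2ζω_n s + ω_n²: ω_n = √48.72 = 6.98 rad/s and 2ζω_n = 6.8, so ζ = 6.8/(2·6.98) = 0.487.

ω_n = 6.98 rad/s, ζ = 0.487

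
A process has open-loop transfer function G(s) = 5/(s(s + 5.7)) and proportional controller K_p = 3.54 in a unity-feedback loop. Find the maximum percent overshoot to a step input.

The closed-loop denominator s² + 5.7s + 17.7 gives ω_n = √17.7 = 4.207 and ζ = 5.7/(2ω_n) = 0.6774.
%OS = 100·exp(−πζ/√(1−ζ²)) = 100·exp(−π·0.6774/√0.5411) = 5.54%.

5.54%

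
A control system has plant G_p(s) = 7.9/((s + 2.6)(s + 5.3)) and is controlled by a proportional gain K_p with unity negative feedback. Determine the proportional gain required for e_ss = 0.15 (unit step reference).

K_p = 9.88

The loop is type 0, so e_ss(step) = 1/(1 + K_pos) with K_pos = K_p·G_p(0).
G_p(0) = 0.5733. Require 1/(1 + K_p·0.5733) = 0.15, so 1 + 0.5733·K_p = 6.667.
K_p = (6.667 − 1)/0.5733 = 9.88.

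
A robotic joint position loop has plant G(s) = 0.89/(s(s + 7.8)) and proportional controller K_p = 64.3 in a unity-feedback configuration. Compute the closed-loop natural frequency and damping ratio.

With unity feedback the closed-loop characteristic equation is s² + 7.8s + 64.3·0.89 = s² + 7.8s + 57.23 = 0.
Matching s² + 2ζω_n s + ω_n²: ω_n = √57.23 = 7.565 rad/s and 2ζω_n = 7.8, so ζ = 7.8/(2·7.565) = 0.516.

ω_n = 7.56 rad/s, ζ = 0.516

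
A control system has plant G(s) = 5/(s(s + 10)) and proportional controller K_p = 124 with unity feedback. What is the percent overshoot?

Closed-loop characteristic equation: s² + 10s + 620 = 0, so ω_n = 24.9 rad/s and ζ = 10/(2·24.9) = 0.2008.
%OS = 100·exp(−πζ/√(1−ζ²)) = 100·exp(−π·0.2008/√0.9597) = 52.5%.

52.5%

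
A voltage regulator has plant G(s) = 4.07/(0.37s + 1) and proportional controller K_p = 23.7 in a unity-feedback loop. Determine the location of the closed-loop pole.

s = -263.4

Closed loop: T(s) = K_p·G/(1+K_p·G) = 96.46/(0.37s + 1 + 96.46), with pole at s = −(1 + 96.46)/0.37 = −263.4.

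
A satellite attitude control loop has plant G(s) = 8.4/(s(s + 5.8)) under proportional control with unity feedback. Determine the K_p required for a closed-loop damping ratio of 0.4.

K_p = 6.26

Closed-loop characteristic equation: s² + 5.8s + K_p·8.4 = 0.
So ω_n = √(8.4K_p) and 2ζω_n = 5.8, giving ζ = 5.8/(2√(8.4K_p)).
Setting ζ = 0.4: √(8.4K_p) = 5.8/(2·0.4) = 7.25, so K_p = 52.56/8.4 = 6.26.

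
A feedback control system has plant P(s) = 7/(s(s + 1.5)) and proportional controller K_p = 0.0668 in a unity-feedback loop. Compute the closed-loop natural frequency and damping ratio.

1 + K_p·P(s) = 0 gives s² + 1.5s + 0.4676 = 0.
Matching s² + 2ζω_n s + ω_n²: ω_n = √0.4676 = 0.6838 rad/s and 2ζω_n = 1.5, so ζ = 1.5/(2·0.6838) = 1.1.

ω_n = 0.684 rad/s, ζ = 1.1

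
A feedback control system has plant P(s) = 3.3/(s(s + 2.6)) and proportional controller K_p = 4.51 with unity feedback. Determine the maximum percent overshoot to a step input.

The closed-loop denominator s² + 2.6s + 14.88 gives ω_n = √14.88 = 3.858 and ζ = 2.6/(2ω_n) = 0.337.
%OS = 100·exp(−πζ/√(1−ζ²)) = 100·exp(−π·0.337/√0.8864) = 32.5%.

32.5%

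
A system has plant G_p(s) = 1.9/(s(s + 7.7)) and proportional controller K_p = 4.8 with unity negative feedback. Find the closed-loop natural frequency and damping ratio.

With unity feedback the closed-loop characteristic equation is s² + 7.7s + 4.8·1.9 = s² + 7.7s + 9.12 = 0.
So ω_n² = 9.12 ⇒ ω_n = 3.02 rad/s, and ζ = 7.7/(2ω_n) = 1.27.

ω_n = 3.02 rad/s, ζ = 1.27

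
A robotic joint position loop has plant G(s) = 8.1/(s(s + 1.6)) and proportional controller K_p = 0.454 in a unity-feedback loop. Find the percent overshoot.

The closed-loop denominator s² + 1.6s + 3.677 gives ω_n = √3.677 = 1.918 and ζ = 1.6/(2ω_n) = 0.4172.
%OS = 100·exp(−πζ/√(1−ζ²)) = 100·exp(−π·0.4172/√0.826) = 23.6%.

23.6%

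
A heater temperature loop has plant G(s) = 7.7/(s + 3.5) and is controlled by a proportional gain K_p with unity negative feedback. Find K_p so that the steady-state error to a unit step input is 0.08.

K_p = 5.23

For a type-0 loop with proportional control, e_ss = 1/(1 + K_p·G(0)).
G(0) = 2.2. Require 1/(1 + K_p·2.2) = 0.08, so 1 + 2.2·K_p = 12.5.
K_p = (12.5 − 1)/2.2 = 5.23.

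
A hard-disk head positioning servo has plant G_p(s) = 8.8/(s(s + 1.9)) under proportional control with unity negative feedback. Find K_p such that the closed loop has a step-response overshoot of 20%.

K_p = 0.493

From %OS = 100·exp(−πζ/√(1−ζ²)) = 20%, ζ = −ln(0.2)/√(π²+ln²(0.2)) = 0.4559.
Characteristic equation s² + 1.9s + 8.8K_p = 0 gives ζ = 1.9/(2√(8.8K_p)).
Setting ζ = 0.4559: √(8.8K_p) = 1.9/(2·0.4559) = 2.084, so K_p = 4.341/8.8 = 0.493.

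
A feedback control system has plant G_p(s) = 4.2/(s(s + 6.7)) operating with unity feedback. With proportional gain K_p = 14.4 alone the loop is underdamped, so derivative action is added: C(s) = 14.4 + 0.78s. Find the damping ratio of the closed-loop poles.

ζ = 0.641

Forward path: (14.4 + 0.78s)·4.2/(s(s+6.7)). The closed-loop characteristic equation is s² + (6.7 + 4.2·0.78)s + 4.2·14.4 = 0.
That is s² + 9.976s + 60.48 = 0, so ω_n = 7.777 rad/s and ζ = 9.976/(2·7.777) = 0.6414.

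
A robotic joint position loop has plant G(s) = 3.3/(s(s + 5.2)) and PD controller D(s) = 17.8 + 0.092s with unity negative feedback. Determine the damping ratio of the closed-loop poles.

ζ = 0.359

Forward path: (17.8 + 0.092s)·3.3/(s(s+5.2)). The closed-loop characteristic equation is s² + (5.2 + 3.3·0.092)s + 3.3·17.8 = 0.
That is s² + 5.504s + 58.74 = 0, so ω_n = 7.664 rad/s and ζ = 5.504/(2·7.664) = 0.359.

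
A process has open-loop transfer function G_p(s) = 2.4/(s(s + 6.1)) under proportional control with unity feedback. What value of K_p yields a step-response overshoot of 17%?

K_p = 16.1

From %OS = 100·exp(−πζ/√(1−ζ²)) = 17%, ζ = −ln(0.17)/√(π²+ln²(0.17)) = 0.4913.
Characteristic equation s² + 6.1s + 2.4K_p = 0 gives ζ = 6.1/(2√(2.4K_p)).
Setting ζ = 0.4913: √(2.4K_p) = 6.1/(2·0.4913) = 6.208, so K_p = 38.54/2.4 = 16.1.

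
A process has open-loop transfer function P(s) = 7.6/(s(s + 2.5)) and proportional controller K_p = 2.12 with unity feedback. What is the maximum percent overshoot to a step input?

The closed-loop denominator s² + 2.5s + 16.11 gives ω_n = √16.11 = 4.014 and ζ = 2.5/(2ω_n) = 0.3114.
%OS = 100·exp(−πζ/√(1−ζ²)) = 100·exp(−π·0.3114/√0.903) = 35.7%.

35.7%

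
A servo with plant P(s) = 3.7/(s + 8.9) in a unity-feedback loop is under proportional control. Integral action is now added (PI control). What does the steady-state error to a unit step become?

Adding integral action puts a pole at s = 0 in the forward path, raising the system type to 1; a type-1 loop has zero steady-state error to a step.

0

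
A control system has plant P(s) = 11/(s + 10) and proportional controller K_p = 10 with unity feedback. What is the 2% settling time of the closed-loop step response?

Closed-loop transfer function: T(s) = K_p·P(s)/(1 + K_p·P(s)) = 110/(s + 10 + 110) = 110/(s + 120).
Time constant τ = 1/120 = 0.008333 s, so the 2% settling time is about 4τ = 0.0333 s.

T_s ≈ 0.0333 s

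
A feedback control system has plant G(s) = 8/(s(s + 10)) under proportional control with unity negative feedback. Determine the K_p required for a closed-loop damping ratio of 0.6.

K_p = 8.68

Closed-loop characteristic equation: s² + 10s + K_p·8 = 0.
So ω_n = √(8K_p) and 2ζω_n = 10, giving ζ = 10/(2√(8K_p)).
Setting ζ = 0.6: √(8K_p) = 10/(2·0.6) = 8.333, so K_p = 69.44/8 = 8.68.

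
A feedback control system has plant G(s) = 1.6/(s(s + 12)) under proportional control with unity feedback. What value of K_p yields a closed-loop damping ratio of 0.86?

K_p = 30.4

Closed-loop characteristic equation: s² + 12s + K_p·1.6 = 0.
So ω_n = √(1.6K_p) and 2ζω_n = 12, giving ζ = 12/(2√(1.6K_p)).
Setting ζ = 0.86: √(1.6K_p) = 12/(2·0.86) = 6.977, so K_p = 48.67/1.6 = 30.4.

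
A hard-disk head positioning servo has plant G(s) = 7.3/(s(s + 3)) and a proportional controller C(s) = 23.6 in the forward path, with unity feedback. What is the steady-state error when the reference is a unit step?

0

The open loop C(s)G(s) has a pole at the origin (type 1), so the static position error constant is infinite and e_ss = 1/(1+∞) = 0.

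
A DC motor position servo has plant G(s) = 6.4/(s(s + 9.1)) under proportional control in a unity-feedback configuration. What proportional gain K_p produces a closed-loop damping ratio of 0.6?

Closed-loop characteristic equation: s² + 9.1s + K_p·6.4 = 0.
So ω_n = √(6.4K_p) and 2ζω_n = 9.1, giving ζ = 9.1/(2√(6.4K_p)).
Setting ζ = 0.6: √(6.4K_p) = 9.1/(2·0.6) = 7.583, so K_p = 57.51/6.4 = 8.99.

K_p = 8.99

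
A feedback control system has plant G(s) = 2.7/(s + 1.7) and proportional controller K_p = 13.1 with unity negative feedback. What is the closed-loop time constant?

τ = 0.027 s

Closed-loop transfer function: T(s) = K_p·G(s)/(1 + K_p·G(s)) = 35.37/(s + 1.7 + 35.37) = 35.37/(s + 37.07).
Time constant τ = 1/37.07 = 0.027 s.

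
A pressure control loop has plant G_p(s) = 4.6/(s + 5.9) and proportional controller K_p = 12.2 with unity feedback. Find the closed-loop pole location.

s = -62.02

Closed-loop transfer function: T(s) = K_p·G_p(s)/(1 + K_p·G_p(s)) = 56.12/(s + 5.9 + 56.12) = 56.12/(s + 62.02).
The closed-loop pole is at s = −62.02.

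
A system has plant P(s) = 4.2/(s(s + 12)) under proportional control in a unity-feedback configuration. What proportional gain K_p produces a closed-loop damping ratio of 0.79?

Closed-loop characteristic equation: s² + 12s + K_p·4.2 = 0.
So ω_n = √(4.2K_p) and 2ζω_n = 12, giving ζ = 12/(2√(4.2K_p)).
Setting ζ = 0.79: √(4.2K_p) = 12/(2·0.79) = 7.595, so K_p = 57.68/4.2 = 13.7.

K_p = 13.7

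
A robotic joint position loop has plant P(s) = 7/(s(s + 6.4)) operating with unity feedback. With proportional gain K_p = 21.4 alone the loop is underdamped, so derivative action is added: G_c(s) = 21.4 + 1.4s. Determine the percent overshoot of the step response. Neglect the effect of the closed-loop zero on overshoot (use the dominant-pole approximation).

6.25%

Forward path: (21.4 + 1.4s)·7/(s(s+6.4)). The closed-loop characteristic equation is s² + (6.4 + 7·1.4)s + 7·21.4 = 0.
That is s² + 16.2s + 149.8 = 0, so ω_n = 12.24 rad/s and ζ = 16.2/(2·12.24) = 0.6618.
%OS = 100·exp(−πζ/√(1−ζ²)) = 6.25%.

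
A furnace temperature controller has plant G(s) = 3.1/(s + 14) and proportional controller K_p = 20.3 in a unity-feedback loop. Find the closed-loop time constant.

Closed-loop transfer function: T(s) = K_p·G(s)/(1 + K_p·G(s)) = 62.93/(s + 14 + 62.93) = 62.93/(s + 76.93).
Time constant τ = 1/76.93 = 0.013 s.

τ = 0.013 s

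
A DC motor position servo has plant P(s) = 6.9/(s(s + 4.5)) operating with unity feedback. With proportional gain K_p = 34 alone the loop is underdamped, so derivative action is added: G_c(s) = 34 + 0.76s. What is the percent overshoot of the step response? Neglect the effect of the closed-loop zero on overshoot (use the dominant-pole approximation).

34.9%

Forward path: (34 + 0.76s)·6.9/(s(s+4.5)). The closed-loop characteristic equation is s² + (4.5 + 6.9·0.76)s + 6.9·34 = 0.
That is s² + 9.744s + 234.6 = 0, so ω_n = 15.32 rad/s and ζ = 9.744/(2·15.32) = 0.3181.
%OS = 100·exp(−πζ/√(1−ζ²)) = 34.9%.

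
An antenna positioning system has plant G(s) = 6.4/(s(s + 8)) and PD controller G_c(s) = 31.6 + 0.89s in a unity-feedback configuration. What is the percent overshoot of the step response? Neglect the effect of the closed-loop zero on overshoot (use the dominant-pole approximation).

Forward path: (31.6 + 0.89s)·6.4/(s(s+8)). The closed-loop characteristic equation is s² + (8 + 6.4·0.89)s + 6.4·31.6 = 0.
That is s² + 13.7s + 202.2 = 0, so ω_n = 14.22 rad/s and ζ = 13.7/(2·14.22) = 0.4815.
%OS = 100·exp(−πζ/√(1−ζ²)) = 17.8%.

17.8%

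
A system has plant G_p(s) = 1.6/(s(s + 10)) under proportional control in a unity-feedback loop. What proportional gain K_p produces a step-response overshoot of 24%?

From %OS = 100·exp(−πζ/√(1−ζ²)) = 24%, ζ = −ln(0.24)/√(π²+ln²(0.24)) = 0.4136.
Characteristic equation s² + 10s + 1.6K_p = 0 gives ζ = 10/(2√(1.6K_p)).
Setting ζ = 0.4136: √(1.6K_p) = 10/(2·0.4136) = 12.09, so K_p = 146.1/1.6 = 91.3.

K_p = 91.3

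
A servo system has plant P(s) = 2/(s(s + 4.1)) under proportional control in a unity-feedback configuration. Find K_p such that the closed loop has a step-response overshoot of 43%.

From %OS = 100·exp(−πζ/√(1−ζ²)) = 43%, ζ = −ln(0.43)/√(π²+ln²(0.43)) = 0.2594.
Characteristic equation s² + 4.1s + 2K_p = 0 gives ζ = 4.1/(2√(2K_p)).
Setting ζ = 0.2594: √(2K_p) = 4.1/(2·0.2594) = 7.901, so K_p = 62.43/2 = 31.2.

K_p = 31.2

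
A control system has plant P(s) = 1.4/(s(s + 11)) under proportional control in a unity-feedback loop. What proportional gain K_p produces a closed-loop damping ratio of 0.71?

Closed-loop characteristic equation: s² + 11s + K_p·1.4 = 0.
So ω_n = √(1.4K_p) and 2ζω_n = 11, giving ζ = 11/(2√(1.4K_p)).
Setting ζ = 0.71: √(1.4K_p) = 11/(2·0.71) = 7.746, so K_p = 60.01/1.4 = 42.9.

K_p = 42.9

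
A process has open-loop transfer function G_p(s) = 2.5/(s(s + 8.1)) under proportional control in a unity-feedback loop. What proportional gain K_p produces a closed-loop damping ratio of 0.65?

K_p = 15.5

Closed-loop characteristic equation: s² + 8.1s + K_p·2.5 = 0.
So ω_n = √(2.5K_p) and 2ζω_n = 8.1, giving ζ = 8.1/(2√(2.5K_p)).
Setting ζ = 0.65: √(2.5K_p) = 8.1/(2·0.65) = 6.231, so K_p = 38.82/2.5 = 15.5.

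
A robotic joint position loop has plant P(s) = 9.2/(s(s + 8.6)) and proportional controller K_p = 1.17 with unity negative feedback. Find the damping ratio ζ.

ζ = 1.31

With unity feedback the closed-loop characteristic equation is s² + 8.6s + 1.17·9.2 = s² + 8.6s + 10.76 = 0.
Matching s² + 2ζω_n s + ω_n²: ω_n = √10.76 = 3.281 rad/s and 2ζω_n = 8.6, so ζ = 8.6/(2·3.281) = 1.31.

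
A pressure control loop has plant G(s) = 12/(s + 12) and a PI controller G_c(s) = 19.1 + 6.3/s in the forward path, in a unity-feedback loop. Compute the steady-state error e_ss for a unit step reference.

The open loop G_c(s)G(s) has a pole at the origin (type 1), so the static position error constant is infinite and e_ss = 1/(1+∞) = 0.

0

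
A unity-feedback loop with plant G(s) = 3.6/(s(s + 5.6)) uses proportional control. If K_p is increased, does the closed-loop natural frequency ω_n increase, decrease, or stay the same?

ω_n = √(3.6·K_p), which grows with K_p.

increase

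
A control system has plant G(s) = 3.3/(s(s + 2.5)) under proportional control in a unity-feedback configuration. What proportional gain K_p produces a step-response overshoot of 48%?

From %OS = 100·exp(−πζ/√(1−ζ²)) = 48%, ζ = −ln(0.48)/√(π²+ln²(0.48)) = 0.2275.
Characteristic equation s² + 2.5s + 3.3K_p = 0 gives ζ = 2.5/(2√(3.3K_p)).
Setting ζ = 0.2275: √(3.3K_p) = 2.5/(2·0.2275) = 5.494, so K_p = 30.19/3.3 = 9.15.

K_p = 9.15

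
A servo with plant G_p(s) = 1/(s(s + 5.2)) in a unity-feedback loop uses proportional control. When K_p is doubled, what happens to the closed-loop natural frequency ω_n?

ω_n = √(1·K_p), which grows with K_p.

increase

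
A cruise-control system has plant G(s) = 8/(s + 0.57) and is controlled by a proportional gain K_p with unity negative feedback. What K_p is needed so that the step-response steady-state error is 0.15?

The loop is type 0, so e_ss(step) = 1/(1 + K_pos) with K_pos = K_p·G(0).
G(0) = 14.04. Require 1/(1 + K_p·14.04) = 0.15, so 1 + 14.04·K_p = 6.667.
K_p = (6.667 − 1)/14.04 = 0.404.

K_p = 0.404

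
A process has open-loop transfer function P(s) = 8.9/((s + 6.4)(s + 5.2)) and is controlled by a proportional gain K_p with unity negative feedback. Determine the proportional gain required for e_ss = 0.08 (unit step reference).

Steady-state error for a unit step on this type-0 loop is 1/(1 + K_p·P(0)).
P(0) = 0.2674. Require 1/(1 + K_p·0.2674) = 0.08, so 1 + 0.2674·K_p = 12.5.
K_p = (12.5 − 1)/0.2674 = 43.

K_p = 43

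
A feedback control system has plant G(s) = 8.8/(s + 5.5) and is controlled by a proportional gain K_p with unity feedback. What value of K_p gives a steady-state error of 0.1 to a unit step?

The loop is type 0, so e_ss(step) = 1/(1 + K_pos) with K_pos = K_p·G(0).
G(0) = 1.6. Require 1/(1 + K_p·1.6) = 0.1, so 1 + 1.6·K_p = 10.
K_p = (10 − 1)/1.6 = 5.62.

K_p = 5.62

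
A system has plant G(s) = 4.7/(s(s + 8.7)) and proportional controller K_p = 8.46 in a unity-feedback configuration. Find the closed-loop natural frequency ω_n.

ω_n = 6.31 rad/s

With unity feedback the closed-loop characteristic equation is s² + 8.7s + 8.46·4.7 = s² + 8.7s + 39.76 = 0.
So ω_n² = 39.76 ⇒ ω_n = 6.306 rad/s, and ζ = 8.7/(2ω_n) = 0.69.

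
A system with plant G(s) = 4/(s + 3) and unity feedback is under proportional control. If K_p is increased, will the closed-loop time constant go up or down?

The closed-loop bandwidth 3+K_p·4 grows with K_p, so τ shrinks.

decrease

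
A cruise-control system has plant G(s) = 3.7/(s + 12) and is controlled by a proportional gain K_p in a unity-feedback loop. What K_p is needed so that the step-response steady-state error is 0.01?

K_p = 321

The loop is type 0, so e_ss(step) = 1/(1 + K_pos) with K_pos = K_p·G(0).
G(0) = 0.3083. Require 1/(1 + K_p·0.3083) = 0.01, so 1 + 0.3083·K_p = 100.
K_p = (100 − 1)/0.3083 = 321.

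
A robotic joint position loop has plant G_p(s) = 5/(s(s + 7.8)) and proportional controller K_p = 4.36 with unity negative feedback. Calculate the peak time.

From 1 + K_pG_p(s) = 0: s² + 7.8s + 21.8 = 0 ⇒ ω_n = 4.669, ζ = 0.8353.
Damped frequency ω_d = ω_n√(1−ζ²) = 2.567 rad/s, so peak time T_p = π/ω_d = 1.22 s.

T_p = 1.22 s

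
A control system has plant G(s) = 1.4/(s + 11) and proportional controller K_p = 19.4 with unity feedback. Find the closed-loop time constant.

τ = 0.0262 s

Closed-loop transfer function: T(s) = K_p·G(s)/(1 + K_p·G(s)) = 27.16/(s + 11 + 27.16) = 27.16/(s + 38.16).
Time constant τ = 1/38.16 = 0.0262 s.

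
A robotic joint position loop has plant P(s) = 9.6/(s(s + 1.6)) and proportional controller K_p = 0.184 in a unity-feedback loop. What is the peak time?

From 1 + K_pP(s) = 0: s² + 1.6s + 1.766 = 0 ⇒ ω_n = 1.329, ζ = 0.6019.
Damped frequency ω_d = ω_n√(1−ζ²) = 1.061 rad/s, so peak time T_p = π/ω_d = 2.96 s.

T_p = 2.96 s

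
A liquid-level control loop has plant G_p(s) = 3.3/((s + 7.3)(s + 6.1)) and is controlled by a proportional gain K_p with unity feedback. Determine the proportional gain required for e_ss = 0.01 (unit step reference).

K_p = 1340

The loop is type 0, so e_ss(step) = 1/(1 + K_pos) with K_pos = K_p·G_p(0).
G_p(0) = 0.07411. Require 1/(1 + K_p·0.07411) = 0.01, so 1 + 0.07411·K_p = 100.
K_p = (100 − 1)/0.07411 = 1340.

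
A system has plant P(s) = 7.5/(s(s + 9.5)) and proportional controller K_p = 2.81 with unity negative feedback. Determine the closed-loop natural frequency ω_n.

ω_n = 4.59 rad/s

1 + K_p·P(s) = 0 gives s² + 9.5s + 21.07 = 0.
So ω_n² = 21.07 ⇒ ω_n = 4.591 rad/s, and ζ = 9.5/(2ω_n) = 1.03.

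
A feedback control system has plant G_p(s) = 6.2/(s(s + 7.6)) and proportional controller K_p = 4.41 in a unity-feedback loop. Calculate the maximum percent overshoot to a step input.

3.6%

Closed-loop characteristic equation: s² + 7.6s + 27.34 = 0, so ω_n = 5.229 rad/s and ζ = 7.6/(2·5.229) = 0.7267.
%OS = 100·exp(−πζ/√(1−ζ²)) = 100·exp(−π·0.7267/√0.4719) = 3.6%.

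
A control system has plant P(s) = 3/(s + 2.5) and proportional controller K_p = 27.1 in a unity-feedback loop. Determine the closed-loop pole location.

Closed-loop transfer function: T(s) = K_p·P(s)/(1 + K_p·P(s)) = 81.3/(s + 2.5 + 81.3) = 81.3/(s + 83.8).
The closed-loop pole is at s = −83.8.

s = -83.8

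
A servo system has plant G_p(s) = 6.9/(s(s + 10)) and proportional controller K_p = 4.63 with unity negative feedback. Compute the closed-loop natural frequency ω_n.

ω_n = 5.65 rad/s

The closed-loop denominator is s(s+10) + 4.63·6.9 = s² + 10s + 31.95.
So ω_n² = 31.95 ⇒ ω_n = 5.652 rad/s, and ζ = 10/(2ω_n) = 0.885.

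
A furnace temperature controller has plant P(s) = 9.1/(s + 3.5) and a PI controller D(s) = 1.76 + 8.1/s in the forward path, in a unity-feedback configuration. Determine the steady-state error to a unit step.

0

The open loop D(s)P(s) has a pole at the origin (type 1), so the static position error constant is infinite and e_ss = 1/(1+∞) = 0.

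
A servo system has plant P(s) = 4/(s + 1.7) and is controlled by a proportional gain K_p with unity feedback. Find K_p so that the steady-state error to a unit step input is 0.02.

K_p = 20.8

Steady-state error for a unit step on this type-0 loop is 1/(1 + K_p·P(0)).
P(0) = 2.353. Require 1/(1 + K_p·2.353) = 0.02, so 1 + 2.353·K_p = 50.
K_p = (50 − 1)/2.353 = 20.8.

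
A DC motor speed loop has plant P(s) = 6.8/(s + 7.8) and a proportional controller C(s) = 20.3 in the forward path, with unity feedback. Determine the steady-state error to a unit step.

0.0535

The loop is type 0. Static position error constant K_pos = C(0)·P(0) = 20.3·0.8718 = 17.7.
Steady-state error to a unit step: e_ss = 1/(1+K_pos) = 1/18.7 = 0.0535.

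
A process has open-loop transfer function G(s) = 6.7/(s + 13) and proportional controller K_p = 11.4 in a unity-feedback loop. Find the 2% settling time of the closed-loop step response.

Closed-loop transfer function: T(s) = K_p·G(s)/(1 + K_p·G(s)) = 76.38/(s + 13 + 76.38) = 76.38/(s + 89.38).
Time constant τ = 1/89.38 = 0.01119 s, so the 2% settling time is about 4τ = 0.0448 s.

T_s ≈ 0.0448 s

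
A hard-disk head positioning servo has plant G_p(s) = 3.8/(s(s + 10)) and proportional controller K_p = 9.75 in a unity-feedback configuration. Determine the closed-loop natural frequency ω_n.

ω_n = 6.09 rad/s

1 + K_p·G_p(s) = 0 gives s² + 10s + 37.05 = 0.
So ω_n² = 37.05 ⇒ ω_n = 6.087 rad/s, and ζ = 10/(2ω_n) = 0.821.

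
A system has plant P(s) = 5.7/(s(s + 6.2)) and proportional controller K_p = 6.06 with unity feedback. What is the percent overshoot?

14.2%

From 1 + K_pP(s) = 0: s² + 6.2s + 34.54 = 0 ⇒ ω_n = 5.877, ζ = 0.5275.
%OS = 100·exp(−πζ/√(1−ζ²)) = 100·exp(−π·0.5275/√0.7218) = 14.2%.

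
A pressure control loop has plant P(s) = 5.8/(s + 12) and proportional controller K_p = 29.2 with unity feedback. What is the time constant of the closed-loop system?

Closed-loop transfer function: T(s) = K_p·P(s)/(1 + K_p·P(s)) = 169.4/(s + 12 + 169.4) = 169.4/(s + 181.4).
Time constant τ = 1/181.4 = 0.00551 s.

τ = 0.00551 s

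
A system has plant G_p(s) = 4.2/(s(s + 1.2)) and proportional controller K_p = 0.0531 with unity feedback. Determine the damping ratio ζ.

1 + K_p·G_p(s) = 0 gives s² + 1.2s + 0.223 = 0.
Matching s² + 2ζω_n s + ω_n²: ω_n = √0.223 = 0.4722 rad/s and 2ζω_n = 1.2, so ζ = 1.2/(2·0.4722) = 1.27.

ζ = 1.27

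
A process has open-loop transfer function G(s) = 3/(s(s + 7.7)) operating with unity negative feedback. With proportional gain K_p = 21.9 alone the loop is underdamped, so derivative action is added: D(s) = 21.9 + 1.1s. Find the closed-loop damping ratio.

Forward path: (21.9 + 1.1s)·3/(s(s+7.7)). The closed-loop characteristic equation is s² + (7.7 + 3·1.1)s + 3·21.9 = 0.
That is s² + 11s + 65.7 = 0, so ω_n = 8.106 rad/s and ζ = 11/(2·8.106) = 0.6785.

ζ = 0.679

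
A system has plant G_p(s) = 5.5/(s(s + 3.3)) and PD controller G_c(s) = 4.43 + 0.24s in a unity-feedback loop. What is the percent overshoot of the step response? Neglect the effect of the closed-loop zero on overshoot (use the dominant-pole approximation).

18.9%

Forward path: (4.43 + 0.24s)·5.5/(s(s+3.3)). The closed-loop characteristic equation is s² + (3.3 + 5.5·0.24)s + 5.5·4.43 = 0.
That is s² + 4.62s + 24.36 = 0, so ω_n = 4.936 rad/s and ζ = 4.62/(2·4.936) = 0.468.
%OS = 100·exp(−πζ/√(1−ζ²)) = 18.9%.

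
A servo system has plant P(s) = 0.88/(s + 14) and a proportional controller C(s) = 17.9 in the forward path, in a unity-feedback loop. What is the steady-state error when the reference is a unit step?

The loop is type 0. Static position error constant K_pos = C(0)·P(0) = 17.9·0.06286 = 1.125.
Steady-state error to a unit step: e_ss = 1/(1+K_pos) = 1/2.125 = 0.471.

0.471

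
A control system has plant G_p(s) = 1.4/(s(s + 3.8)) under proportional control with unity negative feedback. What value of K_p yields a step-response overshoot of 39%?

From %OS = 100·exp(−πζ/√(1−ζ²)) = 39%, ζ = −ln(0.39)/√(π²+ln²(0.39)) = 0.2871.
Characteristic equation s² + 3.8s + 1.4K_p = 0 gives ζ = 3.8/(2√(1.4K_p)).
Setting ζ = 0.2871: √(1.4K_p) = 3.8/(2·0.2871) = 6.618, so K_p = 43.8/1.4 = 31.3.

K_p = 31.3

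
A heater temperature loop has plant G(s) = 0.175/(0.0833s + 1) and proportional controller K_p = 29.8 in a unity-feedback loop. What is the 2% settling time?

Closed loop: T(s) = K_p·G/(1+K_p·G) = 5.215/(0.0833s + 1 + 5.215), with pole at s = −(1 + 5.215)/0.0833 = −74.61.
τ = 1/74.61 = 0.0134 s, so 2% settling time ≈ 4τ = 0.0536 s.

T_s ≈ 0.0536 s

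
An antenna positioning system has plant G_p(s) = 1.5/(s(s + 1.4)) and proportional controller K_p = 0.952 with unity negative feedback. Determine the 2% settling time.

T_s ≈ 5.71 s

Closed-loop characteristic equation: s² + 1.4s + 1.428 = 0, so ω_n = 1.195 rad/s and ζ = 1.4/(2·1.195) = 0.5858.
2% settling time T_s ≈ 4/(ζω_n) = 4/0.7 = 5.71 s.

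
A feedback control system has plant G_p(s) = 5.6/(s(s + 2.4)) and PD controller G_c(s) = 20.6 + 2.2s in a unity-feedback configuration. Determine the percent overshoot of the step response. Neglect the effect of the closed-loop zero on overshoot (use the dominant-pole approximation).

5.2%

Forward path: (20.6 + 2.2s)·5.6/(s(s+2.4)). The closed-loop characteristic equation is s² + (2.4 + 5.6·2.2)s + 5.6·20.6 = 0.
That is s² + 14.72s + 115.4 = 0, so ω_n = 10.74 rad/s and ζ = 14.72/(2·10.74) = 0.6853.
%OS = 100·exp(−πζ/√(1−ζ²)) = 5.2%.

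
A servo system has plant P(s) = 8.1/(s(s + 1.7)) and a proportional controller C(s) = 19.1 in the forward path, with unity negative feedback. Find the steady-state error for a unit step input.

The open loop C(s)P(s) has a pole at the origin (type 1), so the static position error constant is infinite and e_ss = 1/(1+∞) = 0.

0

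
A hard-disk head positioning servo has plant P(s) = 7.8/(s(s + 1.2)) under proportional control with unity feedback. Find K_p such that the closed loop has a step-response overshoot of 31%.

K_p = 0.378

From %OS = 100·exp(−πζ/√(1−ζ²)) = 31%, ζ = −ln(0.31)/√(π²+ln²(0.31)) = 0.3493.
Characteristic equation s² + 1.2s + 7.8K_p = 0 gives ζ = 1.2/(2√(7.8K_p)).
Setting ζ = 0.3493: √(7.8K_p) = 1.2/(2·0.3493) = 1.718, so K_p = 2.95/7.8 = 0.378.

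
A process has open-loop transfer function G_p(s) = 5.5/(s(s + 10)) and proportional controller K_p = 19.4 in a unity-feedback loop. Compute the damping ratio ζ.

ζ = 0.484

The closed-loop denominator is s(s+10) + 19.4·5.5 = s² + 10s + 106.7.
Matching s² + 2ζω_n s + ω_n²: ω_n = √106.7 = 10.33 rad/s and 2ζω_n = 10, so ζ = 10/(2·10.33) = 0.484.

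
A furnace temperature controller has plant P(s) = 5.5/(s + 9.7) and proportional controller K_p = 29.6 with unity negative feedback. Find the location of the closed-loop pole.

s = -172.5

Closed-loop transfer function: T(s) = K_p·P(s)/(1 + K_p·P(s)) = 162.8/(s + 9.7 + 162.8) = 162.8/(s + 172.5).
The closed-loop pole is at s = −172.5.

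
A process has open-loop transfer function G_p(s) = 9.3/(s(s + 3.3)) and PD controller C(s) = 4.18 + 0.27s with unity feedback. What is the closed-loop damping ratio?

Forward path: (4.18 + 0.27s)·9.3/(s(s+3.3)). The closed-loop characteristic equation is s² + (3.3 + 9.3·0.27)s + 9.3·4.18 = 0.
That is s² + 5.811s + 38.87 = 0, so ω_n = 6.235 rad/s and ζ = 5.811/(2·6.235) = 0.466.

ζ = 0.466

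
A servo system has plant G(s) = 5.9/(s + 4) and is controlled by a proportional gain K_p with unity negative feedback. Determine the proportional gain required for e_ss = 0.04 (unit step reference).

The loop is type 0, so e_ss(step) = 1/(1 + K_pos) with K_pos = K_p·G(0).
G(0) = 1.475. Require 1/(1 + K_p·1.475) = 0.04, so 1 + 1.475·K_p = 25.
K_p = (25 − 1)/1.475 = 16.3.

K_p = 16.3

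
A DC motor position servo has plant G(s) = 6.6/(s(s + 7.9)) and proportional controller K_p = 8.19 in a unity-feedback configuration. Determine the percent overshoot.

The closed-loop denominator s² + 7.9s + 54.05 gives ω_n = √54.05 = 7.352 and ζ = 7.9/(2ω_n) = 0.5373.
%OS = 100·exp(−πζ/√(1−ζ²)) = 100·exp(−π·0.5373/√0.7114) = 13.5%.

13.5%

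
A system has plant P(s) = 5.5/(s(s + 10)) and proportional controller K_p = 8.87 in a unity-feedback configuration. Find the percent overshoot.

From 1 + K_pP(s) = 0: s² + 10s + 48.78 = 0 ⇒ ω_n = 6.985, ζ = 0.7159.
%OS = 100·exp(−πζ/√(1−ζ²)) = 100·exp(−π·0.7159/√0.4875) = 3.99%.

3.99%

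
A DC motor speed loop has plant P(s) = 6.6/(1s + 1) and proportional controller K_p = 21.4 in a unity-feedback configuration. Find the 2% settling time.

T_s ≈ 0.0281 s

Closed loop: T(s) = K_p·P/(1+K_p·P) = 141.2/(1s + 1 + 141.2), with pole at s = −(1 + 141.2)/1 = −142.2.
τ = 1/142.2 = 0.00703 s, so 2% settling time ≈ 4τ = 0.0281 s.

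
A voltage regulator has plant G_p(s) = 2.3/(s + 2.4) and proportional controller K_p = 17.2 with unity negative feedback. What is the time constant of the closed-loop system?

Closed-loop transfer function: T(s) = K_p·G_p(s)/(1 + K_p·G_p(s)) = 39.56/(s + 2.4 + 39.56) = 39.56/(s + 41.96).
Time constant τ = 1/41.96 = 0.0238 s.

τ = 0.0238 s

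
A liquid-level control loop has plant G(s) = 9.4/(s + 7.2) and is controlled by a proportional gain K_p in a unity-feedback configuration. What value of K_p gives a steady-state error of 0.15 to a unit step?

K_p = 4.34

The loop is type 0, so e_ss(step) = 1/(1 + K_pos) with K_pos = K_p·G(0).
G(0) = 1.306. Require 1/(1 + K_p·1.306) = 0.15, so 1 + 1.306·K_p = 6.667.
K_p = (6.667 − 1)/1.306 = 4.34.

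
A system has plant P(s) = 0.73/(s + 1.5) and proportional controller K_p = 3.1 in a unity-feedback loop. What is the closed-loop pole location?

s = -3.763

Closed-loop transfer function: T(s) = K_p·P(s)/(1 + K_p·P(s)) = 2.263/(s + 1.5 + 2.263) = 2.263/(s + 3.763).
The closed-loop pole is at s = −3.763.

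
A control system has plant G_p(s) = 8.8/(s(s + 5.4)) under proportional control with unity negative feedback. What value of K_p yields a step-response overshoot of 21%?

From %OS = 100·exp(−πζ/√(1−ζ²)) = 21%, ζ = −ln(0.21)/√(π²+ln²(0.21)) = 0.4449.
Characteristic equation s² + 5.4s + 8.8K_p = 0 gives ζ = 5.4/(2√(8.8K_p)).
Setting ζ = 0.4449: √(8.8K_p) = 5.4/(2·0.4449) = 6.069, so K_p = 36.83/8.8 = 4.19.

K_p = 4.19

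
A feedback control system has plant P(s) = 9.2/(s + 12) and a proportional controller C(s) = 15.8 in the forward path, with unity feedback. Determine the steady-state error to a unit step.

0.0763

The loop is type 0. Static position error constant K_pos = C(0)·P(0) = 15.8·0.7667 = 12.11.
Steady-state error to a unit step: e_ss = 1/(1+K_pos) = 1/13.11 = 0.0763.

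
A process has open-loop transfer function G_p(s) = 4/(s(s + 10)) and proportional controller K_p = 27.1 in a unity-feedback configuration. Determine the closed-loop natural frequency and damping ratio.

The closed-loop denominator is s(s+10) + 27.1·4 = s² + 10s + 108.4.
Matching s² + 2ζω_n s + ω_n²: ω_n = √108.4 = 10.41 rad/s and 2ζω_n = 10, so ζ = 10/(2·10.41) = 0.48.

ω_n = 10.4 rad/s, ζ = 0.48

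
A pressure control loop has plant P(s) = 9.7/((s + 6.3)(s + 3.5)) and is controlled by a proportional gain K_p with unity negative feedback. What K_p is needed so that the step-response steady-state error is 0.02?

K_p = 111

For a type-0 loop with proportional control, e_ss = 1/(1 + K_p·P(0)).
P(0) = 0.4399. Require 1/(1 + K_p·0.4399) = 0.02, so 1 + 0.4399·K_p = 50.
K_p = (50 − 1)/0.4399 = 111.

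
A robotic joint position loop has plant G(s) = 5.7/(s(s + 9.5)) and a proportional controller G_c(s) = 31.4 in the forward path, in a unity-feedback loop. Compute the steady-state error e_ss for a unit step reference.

The open loop G_c(s)G(s) has a pole at the origin (type 1), so the static position error constant is infinite and e_ss = 1/(1+∞) = 0.

0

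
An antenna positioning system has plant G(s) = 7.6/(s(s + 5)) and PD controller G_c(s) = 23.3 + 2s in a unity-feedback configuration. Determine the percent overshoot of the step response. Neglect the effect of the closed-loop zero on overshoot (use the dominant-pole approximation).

2.57%

Forward path: (23.3 + 2s)·7.6/(s(s+5)). The closed-loop characteristic equation is s² + (5 + 7.6·2)s + 7.6·23.3 = 0.
That is s² + 20.2s + 177.1 = 0, so ω_n = 13.31 rad/s and ζ = 20.2/(2·13.31) = 0.759.
%OS = 100·exp(−πζ/√(1−ζ²)) = 2.57%.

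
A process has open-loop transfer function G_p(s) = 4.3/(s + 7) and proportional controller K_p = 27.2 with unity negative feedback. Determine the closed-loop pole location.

s = -124

Closed-loop transfer function: T(s) = K_p·G_p(s)/(1 + K_p·G_p(s)) = 117/(s + 7 + 117) = 117/(s + 124).
The closed-loop pole is at s = −124.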